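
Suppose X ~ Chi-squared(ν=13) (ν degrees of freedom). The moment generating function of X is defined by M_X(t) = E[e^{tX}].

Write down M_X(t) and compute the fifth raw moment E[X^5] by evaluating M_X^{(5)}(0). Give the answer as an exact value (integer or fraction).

E[X^5] = d^5M/dt^5 |_{t=0} = 1322685

M_X(t) = (1 - 2*t)^(-13/2)
dM/dt = -13/(128*t^7*√(1 - 2*t) - 448*t^6*√(1 - 2*t) + 672*t^5*√(1 - 2*t) - 560*t^4*√(1 - 2*t) + 280*t^3*√(1 - 2*t) - 84*t^2*√(1 - 2*t) + 14*t*√(1 - 2*t) - √(1 - 2*t))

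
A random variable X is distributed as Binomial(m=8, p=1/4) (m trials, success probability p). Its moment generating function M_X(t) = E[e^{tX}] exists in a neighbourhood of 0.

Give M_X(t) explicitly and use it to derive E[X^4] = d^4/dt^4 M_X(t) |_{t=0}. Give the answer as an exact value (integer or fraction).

E[X^4] = M′′′′(0) = 1033/16

M_X(t) = (e^(t)/4 + 3/4)^8
M′(t) = e^(8*t)/8192 + 21*e^(7*t)/8192 + 189*e^(6*t)/8192 + 945*e^(5*t)/8192 + 2835*e^(4*t)/8192 + 5103*e^(3*t)/8192 + 5103*e^(2*t)/8192 + 2187*e^(t)/8192
M′′(t) = e^(8*t)/1024 + 147*e^(7*t)/8192 + 567*e^(6*t)/4096 + 4725*e^(5*t)/8192 + 2835*e^(4*t)/2048 + 15309*e^(3*t)/8192 + 5103*e^(2*t)/4096 + 2187*e^(t)/8192
M′′′(t) = e^(8*t)/128 + 1029*e^(7*t)/8192 + 1701*e^(6*t)/2048 + 23625*e^(5*t)/8192 + 2835*e^(4*t)/512 + 45927*e^(3*t)/8192 + 5103*e^(2*t)/2048 + 2187*e^(t)/8192
M′′′′(t) = e^(8*t)/16 + 7203*e^(7*t)/8192 + 5103*e^(6*t)/1024 + 118125*e^(5*t)/8192 + 2835*e^(4*t)/128 + 137781*e^(3*t)/8192 + 5103*e^(2*t)/1024 + 2187*e^(t)/8192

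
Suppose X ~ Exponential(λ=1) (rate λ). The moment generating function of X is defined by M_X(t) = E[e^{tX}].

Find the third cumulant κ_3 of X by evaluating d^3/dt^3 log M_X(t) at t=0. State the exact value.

M_X(t) = 1/(1 - t)
K_X(t) = log M_X(t) = -log(1 - t)
K′(t) = -1/(t - 1)
K′′(t) = 1/(t^2 - 2*t + 1)
K′′′(t) = -2/(t^3 - 3*t^2 + 3*t - 1)

κ_3 = K′′′(0) = 2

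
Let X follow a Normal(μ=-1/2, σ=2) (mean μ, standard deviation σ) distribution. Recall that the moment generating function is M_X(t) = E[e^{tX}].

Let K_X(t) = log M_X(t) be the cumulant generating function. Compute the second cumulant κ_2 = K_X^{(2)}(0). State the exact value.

M_X(t) = e^(2*t^2 - t/2)
K_X(t) = log M_X(t) = 2*t^2 - t/2
D^2[K](t) = 4

κ_2 = D^2[K](0) = 4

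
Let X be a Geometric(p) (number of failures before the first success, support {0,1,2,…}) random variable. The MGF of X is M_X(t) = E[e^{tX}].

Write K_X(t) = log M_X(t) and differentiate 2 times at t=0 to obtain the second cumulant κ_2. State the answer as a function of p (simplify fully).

κ_2 = K^(2)(0) = (1 - p)/p^2

M_X(t) = p/(-(1 - p)*e^(t) + 1)
K_X(t) = log M_X(t) = log(p) - log(-(1 - p)*e^(t) + 1)
K^(2)(t) = (-p*e^(t) + e^(t))/(p^2*e^(2*t) - 2*p*e^(2*t) + 2*p*e^(t) + e^(2*t) - 2*e^(t) + 1)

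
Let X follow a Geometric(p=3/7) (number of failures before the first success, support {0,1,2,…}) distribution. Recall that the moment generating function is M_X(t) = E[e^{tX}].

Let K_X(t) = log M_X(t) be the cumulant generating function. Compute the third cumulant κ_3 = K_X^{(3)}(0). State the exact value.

κ_3 = D^3[K](0) = 308/27

M_X(t) = 3/(7*(1 - 4*e^(t)/7))
K_X(t) = log M_X(t) = -log(1 - 4*e^(t)/7) - log(7) + log(3)
D^3[K](t) = (-112*e^(2*t) - 196*e^(t))/(64*e^(3*t) - 336*e^(2*t) + 588*e^(t) - 343)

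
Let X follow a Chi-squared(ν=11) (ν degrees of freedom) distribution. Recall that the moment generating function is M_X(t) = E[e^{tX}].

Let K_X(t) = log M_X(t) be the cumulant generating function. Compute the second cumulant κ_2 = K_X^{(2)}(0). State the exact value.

M_X(t) = (1 - 2*t)^(-11/2)
K_X(t) = log M_X(t) = -11*log(1 - 2*t)/2
K^(2)(t) = 22/(4*t^2 - 4*t + 1)

κ_2 = K^(2)(0) = 22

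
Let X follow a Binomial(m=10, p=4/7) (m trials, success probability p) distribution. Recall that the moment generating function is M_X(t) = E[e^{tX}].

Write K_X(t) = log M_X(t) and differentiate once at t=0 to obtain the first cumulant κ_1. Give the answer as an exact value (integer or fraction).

M_X(t) = (4*e^(t)/7 + 3/7)^10
K_X(t) = log M_X(t) = 10*log(4*e^(t)/7 + 3/7)
K^(1)(t) = 40*e^(t)/(4*e^(t) + 3)

κ_1 = K^(1)(0) = 40/7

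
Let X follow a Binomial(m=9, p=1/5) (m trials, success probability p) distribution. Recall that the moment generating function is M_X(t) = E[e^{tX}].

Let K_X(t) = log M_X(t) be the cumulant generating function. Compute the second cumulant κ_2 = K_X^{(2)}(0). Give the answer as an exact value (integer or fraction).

M_X(t) = (e^(t)/5 + 4/5)^9
K_X(t) = log M_X(t) = 9*log(e^(t)/5 + 4/5)
D^2[K](t) = 36*e^(t)/(e^(2*t) + 8*e^(t) + 16)

κ_2 = D^2[K](0) = 36/25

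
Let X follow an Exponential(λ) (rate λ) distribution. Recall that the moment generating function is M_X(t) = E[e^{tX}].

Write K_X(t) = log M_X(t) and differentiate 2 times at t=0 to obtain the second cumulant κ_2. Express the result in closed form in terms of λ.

κ_2 = D^2[K](0) = λ^(-2)

M_X(t) = λ/(λ - t)
K_X(t) = log M_X(t) = log(λ) - log(λ - t)
D^2[K](t) = 1/(λ^2 - 2*λ*t + t^2)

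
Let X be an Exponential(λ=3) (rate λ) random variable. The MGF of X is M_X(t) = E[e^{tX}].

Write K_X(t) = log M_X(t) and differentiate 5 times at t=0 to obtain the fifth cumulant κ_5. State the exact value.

M_X(t) = 3/(3 - t)
K_X(t) = log M_X(t) = -log(3 - t) + log(3)
dK/dt = -1/(t - 3)
d^2K/dt^2 = 1/(t^2 - 6*t + 9)
d^3K/dt^3 = -2/(t^3 - 9*t^2 + 27*t - 27)
d^4K/dt^4 = 6/(t^4 - 12*t^3 + 54*t^2 - 108*t + 81)
d^5K/dt^5 = -24/(t^5 - 15*t^4 + 90*t^3 - 270*t^2 + 405*t - 243)

κ_5 = d^5K/dt^5 |_{t=0} = 8/81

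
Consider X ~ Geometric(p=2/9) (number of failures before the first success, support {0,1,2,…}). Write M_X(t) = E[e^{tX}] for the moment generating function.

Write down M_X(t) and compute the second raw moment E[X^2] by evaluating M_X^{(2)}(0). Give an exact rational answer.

E[X^2] = M′′(0) = 28

M_X(t) = 2/(9*(1 - 7*e^(t)/9))
M′(t) = 14*e^(t)/(49*e^(2*t) - 126*e^(t) + 81)
M′′(t) = (-98*e^(2*t) - 126*e^(t))/(343*e^(3*t) - 1323*e^(2*t) + 1701*e^(t) - 729)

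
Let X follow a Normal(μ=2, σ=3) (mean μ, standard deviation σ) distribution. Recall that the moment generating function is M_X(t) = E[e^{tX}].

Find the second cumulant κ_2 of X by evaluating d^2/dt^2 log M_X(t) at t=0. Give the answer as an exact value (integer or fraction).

M_X(t) = e^(9*t^2/2 + 2*t)
K_X(t) = log M_X(t) = 9*t^2/2 + 2*t
K′(t) = 9*t + 2
K′′(t) = 9

κ_2 = K′′(0) = 9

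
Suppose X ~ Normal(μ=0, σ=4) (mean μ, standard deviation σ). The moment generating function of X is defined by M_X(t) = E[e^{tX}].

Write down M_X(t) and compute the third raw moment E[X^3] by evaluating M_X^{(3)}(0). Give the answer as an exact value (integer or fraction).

M_X(t) = e^(8*t^2)
dM/dt = 16*t*e^(8*t^2)
d^2M/dt^2 = 256*t^2*e^(8*t^2) + 16*e^(8*t^2)
d^3M/dt^3 = 4096*t^3*e^(8*t^2) + 768*t*e^(8*t^2)

E[X^3] = d^3M/dt^3 |_{t=0} = 0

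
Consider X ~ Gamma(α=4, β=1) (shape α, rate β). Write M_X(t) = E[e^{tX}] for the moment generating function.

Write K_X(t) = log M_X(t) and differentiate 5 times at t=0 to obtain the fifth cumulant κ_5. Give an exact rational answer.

κ_5 = D^5[K](0) = 96

M_X(t) = (1 - t)^(-4)
K_X(t) = log M_X(t) = -4*log(1 - t)
D^5[K](t) = -96/(t^5 - 5*t^4 + 10*t^3 - 10*t^2 + 5*t - 1)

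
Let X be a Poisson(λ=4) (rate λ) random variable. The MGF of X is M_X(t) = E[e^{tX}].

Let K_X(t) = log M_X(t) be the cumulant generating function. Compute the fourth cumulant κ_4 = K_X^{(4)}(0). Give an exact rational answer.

M_X(t) = e^(4*e^(t) - 4)
K_X(t) = log M_X(t) = 4*e^(t) - 4
K^(4)(t) = 4*e^(t)

κ_4 = K^(4)(0) = 4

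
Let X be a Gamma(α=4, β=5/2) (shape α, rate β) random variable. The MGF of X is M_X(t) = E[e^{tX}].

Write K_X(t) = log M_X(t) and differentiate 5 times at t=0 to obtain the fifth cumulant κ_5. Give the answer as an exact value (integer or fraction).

M_X(t) = 625/(16*(5/2 - t)^4)
K_X(t) = log M_X(t) = -4*log(5/2 - t) - 4*log(2) + 4*log(5)
dK/dt = -8/(2*t - 5)
d^2K/dt^2 = 16/(4*t^2 - 20*t + 25)
d^3K/dt^3 = -64/(8*t^3 - 60*t^2 + 150*t - 125)
d^4K/dt^4 = 384/(16*t^4 - 160*t^3 + 600*t^2 - 1000*t + 625)
d^5K/dt^5 = -3072/(32*t^5 - 400*t^4 + 2000*t^3 - 5000*t^2 + 6250*t - 3125)

κ_5 = d^5K/dt^5 |_{t=0} = 3072/3125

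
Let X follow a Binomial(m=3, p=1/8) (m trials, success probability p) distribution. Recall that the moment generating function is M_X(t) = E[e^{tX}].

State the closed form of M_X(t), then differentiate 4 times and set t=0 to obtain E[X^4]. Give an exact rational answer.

E[X^4] = d^4M/dt^4 |_{t=0} = 141/128

M_X(t) = (e^(t)/8 + 7/8)^3
dM/dt = 3*e^(3*t)/512 + 21*e^(2*t)/256 + 147*e^(t)/512
d^2M/dt^2 = 9*e^(3*t)/512 + 21*e^(2*t)/128 + 147*e^(t)/512
d^3M/dt^3 = 27*e^(3*t)/512 + 21*e^(2*t)/64 + 147*e^(t)/512
d^4M/dt^4 = 81*e^(3*t)/512 + 21*e^(2*t)/32 + 147*e^(t)/512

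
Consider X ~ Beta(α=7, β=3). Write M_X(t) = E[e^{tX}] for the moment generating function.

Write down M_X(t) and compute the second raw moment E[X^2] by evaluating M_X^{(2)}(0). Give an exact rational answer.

E[X^2] = M′′(0) = 28/55

M_X(t) = ₁F₁(7; 10; t)
M′(t) = 7*₁F₁(8; 11; t)/10
M′′(t) = 28*₁F₁(9; 12; t)/55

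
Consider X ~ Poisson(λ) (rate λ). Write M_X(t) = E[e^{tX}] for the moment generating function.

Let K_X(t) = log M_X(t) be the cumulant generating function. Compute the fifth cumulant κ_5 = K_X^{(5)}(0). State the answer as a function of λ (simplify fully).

κ_5 = K′′′′′(0) = λ

M_X(t) = e^(λ*(e^(t) - 1))
K_X(t) = log M_X(t) = λ*(e^(t) - 1)
K′(t) = λ*e^(t)
K′′(t) = λ*e^(t)
K′′′(t) = λ*e^(t)
K′′′′(t) = λ*e^(t)
K′′′′′(t) = λ*e^(t)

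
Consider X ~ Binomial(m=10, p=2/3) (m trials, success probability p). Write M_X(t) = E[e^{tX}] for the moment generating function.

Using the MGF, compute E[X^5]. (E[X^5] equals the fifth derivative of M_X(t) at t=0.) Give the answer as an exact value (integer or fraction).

M_X(t) = (2*e^(t)/3 + 1/3)^10

E[X^5] = M^(5)(0) = 178900/9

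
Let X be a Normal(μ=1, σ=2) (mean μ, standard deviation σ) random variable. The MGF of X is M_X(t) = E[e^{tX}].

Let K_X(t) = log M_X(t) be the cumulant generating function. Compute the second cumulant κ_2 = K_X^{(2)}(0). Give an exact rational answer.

κ_2 = d^2K/dt^2 |_{t=0} = 4

M_X(t) = e^(2*t^2 + t)
K_X(t) = log M_X(t) = 2*t^2 + t
dK/dt = 4*t + 1
d^2K/dt^2 = 4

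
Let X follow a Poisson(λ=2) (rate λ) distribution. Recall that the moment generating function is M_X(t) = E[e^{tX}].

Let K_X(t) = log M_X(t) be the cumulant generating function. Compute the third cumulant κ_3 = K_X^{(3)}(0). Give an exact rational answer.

M_X(t) = e^(2*e^(t) - 2)
K_X(t) = log M_X(t) = 2*e^(t) - 2
K^(3)(t) = 2*e^(t)

κ_3 = K^(3)(0) = 2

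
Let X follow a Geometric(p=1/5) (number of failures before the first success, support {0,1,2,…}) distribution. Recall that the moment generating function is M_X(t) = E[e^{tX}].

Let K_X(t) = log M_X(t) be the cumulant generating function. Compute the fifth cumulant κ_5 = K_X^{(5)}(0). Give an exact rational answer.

M_X(t) = 1/(5*(1 - 4*e^(t)/5))
K_X(t) = log M_X(t) = -log(1 - 4*e^(t)/5) - log(5)
D^5[K](t) = (-1280*e^(4*t) - 17600*e^(3*t) - 22000*e^(2*t) - 2500*e^(t))/(1024*e^(5*t) - 6400*e^(4*t) + 16000*e^(3*t) - 20000*e^(2*t) + 12500*e^(t) - 3125)

κ_5 = D^5[K](0) = 43380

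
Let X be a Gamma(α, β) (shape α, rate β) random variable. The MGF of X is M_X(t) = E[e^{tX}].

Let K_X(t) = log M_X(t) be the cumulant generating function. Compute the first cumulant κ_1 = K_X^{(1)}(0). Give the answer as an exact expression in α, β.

κ_1 = K^(1)(0) = α/β

M_X(t) = (β/(β - t))^α
K_X(t) = log M_X(t) = α*(log(β) - log(β - t))
K^(1)(t) = -α/(-β + t)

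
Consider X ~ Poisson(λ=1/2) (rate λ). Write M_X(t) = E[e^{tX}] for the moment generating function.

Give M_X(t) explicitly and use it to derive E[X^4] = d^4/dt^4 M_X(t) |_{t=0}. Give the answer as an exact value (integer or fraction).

E[X^4] = d^4M/dt^4 |_{t=0} = 49/16

M_X(t) = e^(e^(t)/2 - 1/2)
dM/dt = e^(-1/2)*e^(t)*e^(e^(t)/2)/2
d^2M/dt^2 = (e^(2*t)*e^(e^(t)/2) + 2*e^(t)*e^(e^(t)/2))*e^(-1/2)/4
d^3M/dt^3 = (e^(3*t)*e^(e^(t)/2) + 6*e^(2*t)*e^(e^(t)/2) + 4*e^(t)*e^(e^(t)/2))*e^(-1/2)/8
d^4M/dt^4 = (e^(4*t)*e^(e^(t)/2) + 12*e^(3*t)*e^(e^(t)/2) + 28*e^(2*t)*e^(e^(t)/2) + 8*e^(t)*e^(e^(t)/2))*e^(-1/2)/16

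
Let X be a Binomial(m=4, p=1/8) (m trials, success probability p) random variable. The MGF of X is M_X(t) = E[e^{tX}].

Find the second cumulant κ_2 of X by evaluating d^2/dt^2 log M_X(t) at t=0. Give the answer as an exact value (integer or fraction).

M_X(t) = (e^(t)/8 + 7/8)^4
K_X(t) = log M_X(t) = 4*log(e^(t)/8 + 7/8)
D^2[K](t) = 28*e^(t)/(e^(2*t) + 14*e^(t) + 49)

κ_2 = D^2[K](0) = 7/16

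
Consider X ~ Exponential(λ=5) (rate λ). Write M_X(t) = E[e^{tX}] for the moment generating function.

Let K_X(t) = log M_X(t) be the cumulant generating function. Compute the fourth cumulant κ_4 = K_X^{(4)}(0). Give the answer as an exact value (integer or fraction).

M_X(t) = 5/(5 - t)
K_X(t) = log M_X(t) = -log(5 - t) + log(5)
D^4[K](t) = 6/(t^4 - 20*t^3 + 150*t^2 - 500*t + 625)

κ_4 = D^4[K](0) = 6/625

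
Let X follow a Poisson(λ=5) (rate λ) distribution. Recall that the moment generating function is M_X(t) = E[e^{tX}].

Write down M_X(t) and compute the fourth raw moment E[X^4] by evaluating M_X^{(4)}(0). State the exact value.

M_X(t) = e^(5*e^(t) - 5)
M^(4)(t) = (625*e^(4*t)*e^(5*e^(t)) + 750*e^(3*t)*e^(5*e^(t)) + 175*e^(2*t)*e^(5*e^(t)) + 5*e^(t)*e^(5*e^(t)))*e^(-5)

E[X^4] = M^(4)(0) = 1555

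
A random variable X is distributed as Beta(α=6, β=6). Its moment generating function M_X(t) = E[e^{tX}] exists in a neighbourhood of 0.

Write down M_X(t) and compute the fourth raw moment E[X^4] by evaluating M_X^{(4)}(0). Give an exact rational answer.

M_X(t) = ₁F₁(6; 12; t)
D^4[M](t) = 6*₁F₁(10; 16; t)/65

E[X^4] = D^4[M](0) = 6/65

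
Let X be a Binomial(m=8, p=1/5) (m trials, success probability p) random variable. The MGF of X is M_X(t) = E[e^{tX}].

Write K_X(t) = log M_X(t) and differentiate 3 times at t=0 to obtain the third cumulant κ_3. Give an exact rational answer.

κ_3 = K^(3)(0) = 96/125

M_X(t) = (e^(t)/5 + 4/5)^8
K_X(t) = log M_X(t) = 8*log(e^(t)/5 + 4/5)
K^(3)(t) = (-32*e^(2*t) + 128*e^(t))/(e^(3*t) + 12*e^(2*t) + 48*e^(t) + 64)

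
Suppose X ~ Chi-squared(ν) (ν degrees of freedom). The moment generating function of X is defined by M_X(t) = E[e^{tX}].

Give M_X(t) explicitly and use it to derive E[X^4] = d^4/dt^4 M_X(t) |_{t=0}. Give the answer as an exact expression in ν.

E[X^4] = M^(4)(0) = ν*(ν^3 + 12*ν^2 + 44*ν + 48)

M_X(t) = (1 - 2*t)^(-ν/2)
M^(4)(t) = (ν^4 + 12*ν^3 + 44*ν^2 + 48*ν)/(16*t^4*(1 - 2*t)^(ν/2) - 32*t^3*(1 - 2*t)^(ν/2) + 24*t^2*(1 - 2*t)^(ν/2) - 8*t*(1 - 2*t)^(ν/2) + (1 - 2*t)^(ν/2))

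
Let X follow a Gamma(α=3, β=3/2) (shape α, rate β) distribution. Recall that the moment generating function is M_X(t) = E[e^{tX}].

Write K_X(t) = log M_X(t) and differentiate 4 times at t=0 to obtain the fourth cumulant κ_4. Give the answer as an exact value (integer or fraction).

κ_4 = d^4K/dt^4 |_{t=0} = 32/9

M_X(t) = 27/(8*(3/2 - t)^3)
K_X(t) = log M_X(t) = -3*log(3/2 - t) - 3*log(2) + 3*log(3)
dK/dt = -6/(2*t - 3)
d^2K/dt^2 = 12/(4*t^2 - 12*t + 9)
d^3K/dt^3 = -48/(8*t^3 - 36*t^2 + 54*t - 27)
d^4K/dt^4 = 288/(16*t^4 - 96*t^3 + 216*t^2 - 216*t + 81)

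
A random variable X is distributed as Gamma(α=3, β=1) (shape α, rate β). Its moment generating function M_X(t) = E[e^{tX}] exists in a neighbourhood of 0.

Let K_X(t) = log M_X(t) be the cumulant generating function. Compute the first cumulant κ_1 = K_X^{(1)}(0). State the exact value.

κ_1 = D[K](0) = 3

M_X(t) = (1 - t)^(-3)
K_X(t) = log M_X(t) = -3*log(1 - t)
D[K](t) = -3/(t - 1)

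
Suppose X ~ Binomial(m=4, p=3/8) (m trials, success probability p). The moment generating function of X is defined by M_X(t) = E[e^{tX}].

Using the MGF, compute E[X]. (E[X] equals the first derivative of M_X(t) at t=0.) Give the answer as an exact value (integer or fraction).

M_X(t) = (3*e^(t)/8 + 5/8)^4
D[M](t) = 81*e^(4*t)/1024 + 405*e^(3*t)/1024 + 675*e^(2*t)/1024 + 375*e^(t)/1024

E[X] = D[M](0) = 3/2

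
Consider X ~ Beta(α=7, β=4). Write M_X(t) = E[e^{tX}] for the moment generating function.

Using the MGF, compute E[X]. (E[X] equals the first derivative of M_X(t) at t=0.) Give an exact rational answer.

E[X] = M′(0) = 7/11

M_X(t) = ₁F₁(7; 11; t)
M′(t) = 7*₁F₁(8; 12; t)/11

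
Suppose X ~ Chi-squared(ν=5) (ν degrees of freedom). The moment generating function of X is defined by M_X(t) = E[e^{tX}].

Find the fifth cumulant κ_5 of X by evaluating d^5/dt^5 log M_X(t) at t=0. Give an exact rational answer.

κ_5 = K^(5)(0) = 1920

M_X(t) = (1 - 2*t)^(-5/2)
K_X(t) = log M_X(t) = -5*log(1 - 2*t)/2
K^(5)(t) = -1920/(32*t^5 - 80*t^4 + 80*t^3 - 40*t^2 + 10*t - 1)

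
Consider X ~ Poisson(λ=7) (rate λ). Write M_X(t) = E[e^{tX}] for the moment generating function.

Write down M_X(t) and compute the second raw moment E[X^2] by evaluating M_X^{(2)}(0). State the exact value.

E[X^2] = M^(2)(0) = 56

M_X(t) = e^(7*e^(t) - 7)
M^(2)(t) = (49*e^(2*t)*e^(7*e^(t)) + 7*e^(t)*e^(7*e^(t)))*e^(-7)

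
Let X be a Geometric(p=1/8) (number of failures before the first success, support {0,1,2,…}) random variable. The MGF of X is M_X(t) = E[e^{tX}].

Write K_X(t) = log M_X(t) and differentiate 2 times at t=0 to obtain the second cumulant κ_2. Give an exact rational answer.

κ_2 = K′′(0) = 56

M_X(t) = 1/(8*(1 - 7*e^(t)/8))
K_X(t) = log M_X(t) = -log(1 - 7*e^(t)/8) - 3*log(2)
K′(t) = -7*e^(t)/(7*e^(t) - 8)
K′′(t) = 56*e^(t)/(49*e^(2*t) - 112*e^(t) + 64)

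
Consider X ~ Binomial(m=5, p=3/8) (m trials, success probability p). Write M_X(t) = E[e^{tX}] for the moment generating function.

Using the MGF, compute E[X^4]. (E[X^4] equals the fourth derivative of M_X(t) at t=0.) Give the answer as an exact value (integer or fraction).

E[X^4] = d^4M/dt^4 |_{t=0} = 21975/512

M_X(t) = (3*e^(t)/8 + 5/8)^5
dM/dt = 1215*e^(5*t)/32768 + 2025*e^(4*t)/8192 + 10125*e^(3*t)/16384 + 5625*e^(2*t)/8192 + 9375*e^(t)/32768
d^2M/dt^2 = 6075*e^(5*t)/32768 + 2025*e^(4*t)/2048 + 30375*e^(3*t)/16384 + 5625*e^(2*t)/4096 + 9375*e^(t)/32768
d^3M/dt^3 = 30375*e^(5*t)/32768 + 2025*e^(4*t)/512 + 91125*e^(3*t)/16384 + 5625*e^(2*t)/2048 + 9375*e^(t)/32768
d^4M/dt^4 = 151875*e^(5*t)/32768 + 2025*e^(4*t)/128 + 273375*e^(3*t)/16384 + 5625*e^(2*t)/1024 + 9375*e^(t)/32768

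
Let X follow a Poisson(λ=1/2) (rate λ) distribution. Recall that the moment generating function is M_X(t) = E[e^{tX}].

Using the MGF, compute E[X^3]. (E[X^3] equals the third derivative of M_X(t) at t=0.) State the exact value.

M_X(t) = e^(e^(t)/2 - 1/2)
M′(t) = e^(-1/2)*e^(t)*e^(e^(t)/2)/2
M′′(t) = (e^(2*t)*e^(e^(t)/2) + 2*e^(t)*e^(e^(t)/2))*e^(-1/2)/4
M′′′(t) = (e^(3*t)*e^(e^(t)/2) + 6*e^(2*t)*e^(e^(t)/2) + 4*e^(t)*e^(e^(t)/2))*e^(-1/2)/8

E[X^3] = M′′′(0) = 11/8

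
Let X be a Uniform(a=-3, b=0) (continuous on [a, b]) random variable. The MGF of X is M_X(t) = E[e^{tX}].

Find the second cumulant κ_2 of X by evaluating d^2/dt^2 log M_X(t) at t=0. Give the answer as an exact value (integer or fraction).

M_X(t) = (1 - e^(-3*t))/(3*t)
K_X(t) = log M_X(t) = -log(t) + log(1 - e^(-3*t)) - log(3)
K^(2)(t) = (-9*t^2*e^(3*t) + e^(6*t) - 2*e^(3*t) + 1)/(t^2*e^(6*t) - 2*t^2*e^(3*t) + t^2)

κ_2 = K^(2)(0) = 3/4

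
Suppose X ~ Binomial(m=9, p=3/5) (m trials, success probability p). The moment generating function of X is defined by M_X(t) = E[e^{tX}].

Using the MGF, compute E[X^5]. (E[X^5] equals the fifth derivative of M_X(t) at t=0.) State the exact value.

M_X(t) = (3*e^(t)/5 + 2/5)^9

E[X^5] = M′′′′′(0) = 5131647/625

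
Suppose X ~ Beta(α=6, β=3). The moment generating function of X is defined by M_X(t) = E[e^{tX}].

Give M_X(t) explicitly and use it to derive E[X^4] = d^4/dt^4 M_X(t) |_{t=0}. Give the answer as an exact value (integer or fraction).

M_X(t) = ₁F₁(6; 9; t)
D^4[M](t) = 14*₁F₁(10; 13; t)/55

E[X^4] = D^4[M](0) = 14/55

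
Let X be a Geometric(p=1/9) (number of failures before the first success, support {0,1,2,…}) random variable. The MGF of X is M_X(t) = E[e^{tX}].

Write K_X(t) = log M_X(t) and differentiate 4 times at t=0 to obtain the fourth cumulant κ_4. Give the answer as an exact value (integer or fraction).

κ_4 = K′′′′(0) = 31176

M_X(t) = 1/(9*(1 - 8*e^(t)/9))
K_X(t) = log M_X(t) = -log(1 - 8*e^(t)/9) - 2*log(3)
K′(t) = -8*e^(t)/(8*e^(t) - 9)
K′′(t) = 72*e^(t)/(64*e^(2*t) - 144*e^(t) + 81)
K′′′(t) = (-576*e^(2*t) - 648*e^(t))/(512*e^(3*t) - 1728*e^(2*t) + 1944*e^(t) - 729)
K′′′′(t) = (4608*e^(3*t) + 20736*e^(2*t) + 5832*e^(t))/(4096*e^(4*t) - 18432*e^(3*t) + 31104*e^(2*t) - 23328*e^(t) + 6561)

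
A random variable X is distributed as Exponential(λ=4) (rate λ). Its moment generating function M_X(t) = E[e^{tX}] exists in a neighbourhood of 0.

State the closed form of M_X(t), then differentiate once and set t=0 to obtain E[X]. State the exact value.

E[X] = M^(1)(0) = 1/4

M_X(t) = 4/(4 - t)
M^(1)(t) = 4/(t^2 - 8*t + 16)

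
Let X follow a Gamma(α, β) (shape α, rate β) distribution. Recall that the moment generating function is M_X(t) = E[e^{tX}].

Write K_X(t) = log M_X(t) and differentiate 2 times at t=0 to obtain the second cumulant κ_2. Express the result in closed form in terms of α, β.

M_X(t) = (β/(β - t))^α
K_X(t) = log M_X(t) = α*(log(β) - log(β - t))
dK/dt = -α/(-β + t)
d^2K/dt^2 = α/(β^2 - 2*β*t + t^2)

κ_2 = d^2K/dt^2 |_{t=0} = α/β^2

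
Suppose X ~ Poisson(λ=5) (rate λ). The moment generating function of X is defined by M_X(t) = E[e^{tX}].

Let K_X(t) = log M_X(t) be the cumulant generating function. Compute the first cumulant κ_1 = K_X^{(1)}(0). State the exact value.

M_X(t) = e^(5*e^(t) - 5)
K_X(t) = log M_X(t) = 5*e^(t) - 5
K^(1)(t) = 5*e^(t)

κ_1 = K^(1)(0) = 5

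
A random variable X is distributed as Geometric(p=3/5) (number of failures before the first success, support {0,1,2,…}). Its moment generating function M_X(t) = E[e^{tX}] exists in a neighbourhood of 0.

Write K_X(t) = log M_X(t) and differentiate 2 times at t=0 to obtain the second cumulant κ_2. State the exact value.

κ_2 = d^2K/dt^2 |_{t=0} = 10/9

M_X(t) = 3/(5*(1 - 2*e^(t)/5))
K_X(t) = log M_X(t) = -log(1 - 2*e^(t)/5) - log(5) + log(3)
dK/dt = -2*e^(t)/(2*e^(t) - 5)
d^2K/dt^2 = 10*e^(t)/(4*e^(2*t) - 20*e^(t) + 25)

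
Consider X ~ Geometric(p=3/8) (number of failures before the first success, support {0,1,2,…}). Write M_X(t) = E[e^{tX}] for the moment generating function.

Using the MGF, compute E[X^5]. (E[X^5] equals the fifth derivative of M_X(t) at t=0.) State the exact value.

M_X(t) = 3/(8*(1 - 5*e^(t)/8))
dM/dt = 15*e^(t)/(25*e^(2*t) - 80*e^(t) + 64)
d^2M/dt^2 = (-75*e^(2*t) - 120*e^(t))/(125*e^(3*t) - 600*e^(2*t) + 960*e^(t) - 512)
d^3M/dt^3 = (375*e^(3*t) + 2400*e^(2*t) + 960*e^(t))/(625*e^(4*t) - 4000*e^(3*t) + 9600*e^(2*t) - 10240*e^(t) + 4096)
d^4M/dt^4 = (-1875*e^(4*t) - 33000*e^(3*t) - 52800*e^(2*t) - 7680*e^(t))/(3125*e^(5*t) - 25000*e^(4*t) + 80000*e^(3*t) - 128000*e^(2*t) + 102400*e^(t) - 32768)

E[X^5] = d^5M/dt^5 |_{t=0} = 338135/81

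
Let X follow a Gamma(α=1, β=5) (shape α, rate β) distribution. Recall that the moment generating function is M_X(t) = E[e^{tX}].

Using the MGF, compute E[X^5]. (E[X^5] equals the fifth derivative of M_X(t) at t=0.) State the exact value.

E[X^5] = M′′′′′(0) = 24/625

M_X(t) = 5/(5 - t)
M′(t) = 5/(t^2 - 10*t + 25)
M′′(t) = -10/(t^3 - 15*t^2 + 75*t - 125)
M′′′(t) = 30/(t^4 - 20*t^3 + 150*t^2 - 500*t + 625)
M′′′′(t) = -120/(t^5 - 25*t^4 + 250*t^3 - 1250*t^2 + 3125*t - 3125)
M′′′′′(t) = 600/(t^6 - 30*t^5 + 375*t^4 - 2500*t^3 + 9375*t^2 - 18750*t + 15625)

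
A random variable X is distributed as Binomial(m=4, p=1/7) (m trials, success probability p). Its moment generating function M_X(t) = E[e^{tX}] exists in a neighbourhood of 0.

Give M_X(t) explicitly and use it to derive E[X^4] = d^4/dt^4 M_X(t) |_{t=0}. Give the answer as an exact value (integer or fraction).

E[X^4] = M′′′′(0) = 6520/2401

M_X(t) = (e^(t)/7 + 6/7)^4
M′(t) = 4*e^(4*t)/2401 + 72*e^(3*t)/2401 + 432*e^(2*t)/2401 + 864*e^(t)/2401
M′′(t) = 16*e^(4*t)/2401 + 216*e^(3*t)/2401 + 864*e^(2*t)/2401 + 864*e^(t)/2401
M′′′(t) = 64*e^(4*t)/2401 + 648*e^(3*t)/2401 + 1728*e^(2*t)/2401 + 864*e^(t)/2401
M′′′′(t) = 256*e^(4*t)/2401 + 1944*e^(3*t)/2401 + 3456*e^(2*t)/2401 + 864*e^(t)/2401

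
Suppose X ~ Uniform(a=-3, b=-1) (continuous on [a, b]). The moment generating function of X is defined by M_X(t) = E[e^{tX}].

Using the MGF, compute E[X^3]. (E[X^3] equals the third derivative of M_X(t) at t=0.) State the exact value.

M_X(t) = (e^(-t) - e^(-3*t))/(2*t)
M′(t) = (-t*e^(2*t) + 3*t - e^(2*t) + 1)*e^(-3*t)/(2*t^2)
M′′(t) = (t^2*e^(2*t) - 9*t^2 + 2*t*e^(2*t) - 6*t + 2*e^(2*t) - 2)*e^(-3*t)/(2*t^3)
M′′′(t) = (-t^3*e^(2*t) + 27*t^3 - 3*t^2*e^(2*t) + 27*t^2 - 6*t*e^(2*t) + 18*t - 6*e^(2*t) + 6)*e^(-3*t)/(2*t^4)

E[X^3] = M′′′(0) = -10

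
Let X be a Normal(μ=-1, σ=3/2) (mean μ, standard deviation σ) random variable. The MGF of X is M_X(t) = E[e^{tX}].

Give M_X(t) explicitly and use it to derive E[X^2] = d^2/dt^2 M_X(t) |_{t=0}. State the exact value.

M_X(t) = e^(9*t^2/8 - t)
dM/dt = 9*t*e^(-t)*e^(9*t^2/8)/4 - e^(-t)*e^(9*t^2/8)
d^2M/dt^2 = (81*t^2*e^(9*t^2/8) - 72*t*e^(9*t^2/8) + 52*e^(9*t^2/8))*e^(-t)/16

E[X^2] = d^2M/dt^2 |_{t=0} = 13/4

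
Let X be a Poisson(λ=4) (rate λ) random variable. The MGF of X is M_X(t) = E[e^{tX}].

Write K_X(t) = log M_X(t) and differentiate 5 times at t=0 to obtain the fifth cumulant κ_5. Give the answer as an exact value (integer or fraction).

κ_5 = K^(5)(0) = 4

M_X(t) = e^(4*e^(t) - 4)
K_X(t) = log M_X(t) = 4*e^(t) - 4
K^(5)(t) = 4*e^(t)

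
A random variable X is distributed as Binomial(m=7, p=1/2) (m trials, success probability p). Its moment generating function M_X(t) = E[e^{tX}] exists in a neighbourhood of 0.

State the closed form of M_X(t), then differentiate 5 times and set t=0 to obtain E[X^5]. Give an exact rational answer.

E[X^5] = D^5[M](0) = 1421

M_X(t) = (e^(t)/2 + 1/2)^7
D^5[M](t) = 16807*e^(7*t)/128 + 1701*e^(6*t)/4 + 65625*e^(5*t)/128 + 280*e^(4*t) + 8505*e^(3*t)/128 + 21*e^(2*t)/4 + 7*e^(t)/128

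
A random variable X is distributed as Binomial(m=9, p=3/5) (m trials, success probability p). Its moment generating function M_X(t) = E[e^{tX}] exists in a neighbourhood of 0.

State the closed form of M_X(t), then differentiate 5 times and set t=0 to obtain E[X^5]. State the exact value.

E[X^5] = M^(5)(0) = 5131647/625

M_X(t) = (3*e^(t)/5 + 2/5)^9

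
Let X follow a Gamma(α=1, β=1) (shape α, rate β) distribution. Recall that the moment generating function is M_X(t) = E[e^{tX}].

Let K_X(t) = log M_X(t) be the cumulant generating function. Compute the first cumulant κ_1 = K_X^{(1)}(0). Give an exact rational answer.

M_X(t) = 1/(1 - t)
K_X(t) = log M_X(t) = -log(1 - t)
dK/dt = -1/(t - 1)

κ_1 = dK/dt |_{t=0} = 1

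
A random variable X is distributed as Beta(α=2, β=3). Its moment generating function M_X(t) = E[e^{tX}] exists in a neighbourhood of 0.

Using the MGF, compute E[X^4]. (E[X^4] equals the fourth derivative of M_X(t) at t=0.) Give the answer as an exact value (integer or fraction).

M_X(t) = ₁F₁(2; 5; t)
D^4[M](t) = ₁F₁(6; 9; t)/14

E[X^4] = D^4[M](0) = 1/14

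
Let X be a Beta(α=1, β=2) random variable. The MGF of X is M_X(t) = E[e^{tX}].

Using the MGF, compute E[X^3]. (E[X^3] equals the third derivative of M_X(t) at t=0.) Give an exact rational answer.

M_X(t) = ₁F₁(1; 3; t)
D^3[M](t) = ₁F₁(4; 6; t)/10

E[X^3] = D^3[M](0) = 1/10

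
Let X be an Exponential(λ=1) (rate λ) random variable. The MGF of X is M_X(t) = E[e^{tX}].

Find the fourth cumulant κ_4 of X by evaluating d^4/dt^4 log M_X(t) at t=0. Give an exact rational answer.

κ_4 = K′′′′(0) = 6

M_X(t) = 1/(1 - t)
K_X(t) = log M_X(t) = -log(1 - t)
K′(t) = -1/(t - 1)
K′′(t) = 1/(t^2 - 2*t + 1)
K′′′(t) = -2/(t^3 - 3*t^2 + 3*t - 1)
K′′′′(t) = 6/(t^4 - 4*t^3 + 6*t^2 - 4*t + 1)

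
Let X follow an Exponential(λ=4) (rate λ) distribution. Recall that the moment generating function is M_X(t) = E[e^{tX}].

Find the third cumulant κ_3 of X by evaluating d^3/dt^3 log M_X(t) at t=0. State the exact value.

M_X(t) = 4/(4 - t)
K_X(t) = log M_X(t) = -log(4 - t) + 2*log(2)
D^3[K](t) = -2/(t^3 - 12*t^2 + 48*t - 64)

κ_3 = D^3[K](0) = 1/32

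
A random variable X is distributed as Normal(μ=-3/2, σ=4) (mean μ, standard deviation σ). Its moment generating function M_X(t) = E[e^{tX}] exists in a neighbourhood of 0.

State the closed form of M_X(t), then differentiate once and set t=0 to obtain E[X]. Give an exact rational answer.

E[X] = D[M](0) = -3/2

M_X(t) = e^(8*t^2 - 3*t/2)
D[M](t) = 16*t*e^(-3*t/2)*e^(8*t^2) - 3*e^(-3*t/2)*e^(8*t^2)/2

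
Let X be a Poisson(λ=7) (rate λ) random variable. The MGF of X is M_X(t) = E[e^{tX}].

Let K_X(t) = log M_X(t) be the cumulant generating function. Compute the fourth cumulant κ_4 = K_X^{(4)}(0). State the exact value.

κ_4 = d^4K/dt^4 |_{t=0} = 7

M_X(t) = e^(7*e^(t) - 7)
K_X(t) = log M_X(t) = 7*e^(t) - 7
dK/dt = 7*e^(t)
d^2K/dt^2 = 7*e^(t)
d^3K/dt^3 = 7*e^(t)
d^4K/dt^4 = 7*e^(t)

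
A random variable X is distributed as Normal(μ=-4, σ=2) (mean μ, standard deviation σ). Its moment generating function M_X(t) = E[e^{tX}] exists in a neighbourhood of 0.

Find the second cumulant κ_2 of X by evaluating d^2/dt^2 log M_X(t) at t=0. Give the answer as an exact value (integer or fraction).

κ_2 = D^2[K](0) = 4

M_X(t) = e^(2*t^2 - 4*t)
K_X(t) = log M_X(t) = 2*t^2 - 4*t
D^2[K](t) = 4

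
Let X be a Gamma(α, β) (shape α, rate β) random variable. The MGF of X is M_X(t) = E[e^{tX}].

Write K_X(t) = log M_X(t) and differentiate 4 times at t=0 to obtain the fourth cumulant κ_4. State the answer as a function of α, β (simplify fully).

κ_4 = K^(4)(0) = 6*α/β^4

M_X(t) = (β/(β - t))^α
K_X(t) = log M_X(t) = α*(log(β) - log(β - t))
K^(4)(t) = 6*α/(β^4 - 4*β^3*t + 6*β^2*t^2 - 4*β*t^3 + t^4)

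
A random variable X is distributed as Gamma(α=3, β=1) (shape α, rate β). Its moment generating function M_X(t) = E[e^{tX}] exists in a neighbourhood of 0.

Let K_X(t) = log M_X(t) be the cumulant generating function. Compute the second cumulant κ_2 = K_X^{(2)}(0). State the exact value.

M_X(t) = (1 - t)^(-3)
K_X(t) = log M_X(t) = -3*log(1 - t)
dK/dt = -3/(t - 1)
d^2K/dt^2 = 3/(t^2 - 2*t + 1)

κ_2 = d^2K/dt^2 |_{t=0} = 3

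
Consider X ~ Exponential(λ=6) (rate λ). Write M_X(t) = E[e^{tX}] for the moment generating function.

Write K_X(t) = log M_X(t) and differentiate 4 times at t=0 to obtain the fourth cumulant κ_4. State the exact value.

M_X(t) = 6/(6 - t)
K_X(t) = log M_X(t) = -log(6 - t) + log(6)
D^4[K](t) = 6/(t^4 - 24*t^3 + 216*t^2 - 864*t + 1296)

κ_4 = D^4[K](0) = 1/216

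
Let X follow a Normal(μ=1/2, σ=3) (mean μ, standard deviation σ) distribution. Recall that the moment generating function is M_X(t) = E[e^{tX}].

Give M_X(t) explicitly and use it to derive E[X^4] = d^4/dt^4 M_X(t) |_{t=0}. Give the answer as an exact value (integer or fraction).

E[X^4] = d^4M/dt^4 |_{t=0} = 4105/16

M_X(t) = e^(9*t^2/2 + t/2)
dM/dt = 9*t*e^(t/2)*e^(9*t^2/2) + e^(t/2)*e^(9*t^2/2)/2
d^2M/dt^2 = 81*t^2*e^(t/2)*e^(9*t^2/2) + 9*t*e^(t/2)*e^(9*t^2/2) + 37*e^(t/2)*e^(9*t^2/2)/4
d^3M/dt^3 = 729*t^3*e^(t/2)*e^(9*t^2/2) + 243*t^2*e^(t/2)*e^(9*t^2/2)/2 + 999*t*e^(t/2)*e^(9*t^2/2)/4 + 109*e^(t/2)*e^(9*t^2/2)/8
d^4M/dt^4 = 6561*t^4*e^(t/2)*e^(9*t^2/2) + 1458*t^3*e^(t/2)*e^(9*t^2/2) + 8991*t^2*e^(t/2)*e^(9*t^2/2)/2 + 981*t*e^(t/2)*e^(9*t^2/2)/2 + 4105*e^(t/2)*e^(9*t^2/2)/16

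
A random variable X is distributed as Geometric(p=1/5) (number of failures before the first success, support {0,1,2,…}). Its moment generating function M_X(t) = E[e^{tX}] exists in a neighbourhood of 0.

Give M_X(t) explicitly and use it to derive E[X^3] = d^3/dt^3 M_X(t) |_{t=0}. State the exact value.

E[X^3] = M′′′(0) = 484

M_X(t) = 1/(5*(1 - 4*e^(t)/5))
M′(t) = 4*e^(t)/(16*e^(2*t) - 40*e^(t) + 25)
M′′(t) = (-16*e^(2*t) - 20*e^(t))/(64*e^(3*t) - 240*e^(2*t) + 300*e^(t) - 125)
M′′′(t) = (64*e^(3*t) + 320*e^(2*t) + 100*e^(t))/(256*e^(4*t) - 1280*e^(3*t) + 2400*e^(2*t) - 2000*e^(t) + 625)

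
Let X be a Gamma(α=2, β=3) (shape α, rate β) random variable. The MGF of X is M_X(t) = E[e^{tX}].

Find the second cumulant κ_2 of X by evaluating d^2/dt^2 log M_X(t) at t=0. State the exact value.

κ_2 = d^2K/dt^2 |_{t=0} = 2/9

M_X(t) = 9/(3 - t)^2
K_X(t) = log M_X(t) = -2*log(3 - t) + 2*log(3)
dK/dt = -2/(t - 3)
d^2K/dt^2 = 2/(t^2 - 6*t + 9)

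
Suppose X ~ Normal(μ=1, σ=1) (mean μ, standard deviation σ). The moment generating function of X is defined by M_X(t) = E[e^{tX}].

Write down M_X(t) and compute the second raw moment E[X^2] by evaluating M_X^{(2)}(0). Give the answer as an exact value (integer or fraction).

M_X(t) = e^(t^2/2 + t)
dM/dt = t*e^(t)*e^(t^2/2) + e^(t)*e^(t^2/2)
d^2M/dt^2 = t^2*e^(t)*e^(t^2/2) + 2*t*e^(t)*e^(t^2/2) + 2*e^(t)*e^(t^2/2)

E[X^2] = d^2M/dt^2 |_{t=0} = 2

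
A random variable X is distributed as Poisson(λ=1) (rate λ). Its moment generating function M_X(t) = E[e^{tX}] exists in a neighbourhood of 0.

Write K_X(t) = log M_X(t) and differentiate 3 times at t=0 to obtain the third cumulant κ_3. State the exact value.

κ_3 = K^(3)(0) = 1

M_X(t) = e^(e^(t) - 1)
K_X(t) = log M_X(t) = e^(t) - 1
K^(3)(t) = e^(t)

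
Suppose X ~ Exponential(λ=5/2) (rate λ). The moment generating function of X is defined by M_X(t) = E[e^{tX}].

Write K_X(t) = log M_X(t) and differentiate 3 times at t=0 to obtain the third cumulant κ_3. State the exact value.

κ_3 = K′′′(0) = 16/125

M_X(t) = 5/(2*(5/2 - t))
K_X(t) = log M_X(t) = -log(5/2 - t) - log(2) + log(5)
K′(t) = -2/(2*t - 5)
K′′(t) = 4/(4*t^2 - 20*t + 25)
K′′′(t) = -16/(8*t^3 - 60*t^2 + 150*t - 125)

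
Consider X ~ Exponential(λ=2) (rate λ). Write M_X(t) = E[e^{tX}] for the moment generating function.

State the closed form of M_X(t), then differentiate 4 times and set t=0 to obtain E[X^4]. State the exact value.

E[X^4] = d^4M/dt^4 |_{t=0} = 3/2

M_X(t) = 2/(2 - t)
dM/dt = 2/(t^2 - 4*t + 4)
d^2M/dt^2 = -4/(t^3 - 6*t^2 + 12*t - 8)
d^3M/dt^3 = 12/(t^4 - 8*t^3 + 24*t^2 - 32*t + 16)
d^4M/dt^4 = -48/(t^5 - 10*t^4 + 40*t^3 - 80*t^2 + 80*t - 32)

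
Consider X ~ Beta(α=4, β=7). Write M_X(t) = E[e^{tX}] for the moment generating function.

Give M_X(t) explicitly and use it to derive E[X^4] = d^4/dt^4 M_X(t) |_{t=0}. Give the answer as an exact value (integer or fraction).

M_X(t) = ₁F₁(4; 11; t)
M^(4)(t) = 5*₁F₁(8; 15; t)/143

E[X^4] = M^(4)(0) = 5/143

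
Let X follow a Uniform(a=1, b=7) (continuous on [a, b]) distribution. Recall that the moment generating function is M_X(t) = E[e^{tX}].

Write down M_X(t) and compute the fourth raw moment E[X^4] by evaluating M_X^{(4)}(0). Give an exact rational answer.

E[X^4] = d^4M/dt^4 |_{t=0} = 2801/5

M_X(t) = (e^(7*t) - e^(t))/(6*t)
dM/dt = (7*t*e^(7*t) - t*e^(t) - e^(7*t) + e^(t))/(6*t^2)
d^2M/dt^2 = (49*t^2*e^(7*t) - t^2*e^(t) - 14*t*e^(7*t) + 2*t*e^(t) + 2*e^(7*t) - 2*e^(t))/(6*t^3)
d^3M/dt^3 = (343*t^3*e^(7*t) - t^3*e^(t) - 147*t^2*e^(7*t) + 3*t^2*e^(t) + 42*t*e^(7*t) - 6*t*e^(t) - 6*e^(7*t) + 6*e^(t))/(6*t^4)
d^4M/dt^4 = (2401*t^4*e^(7*t) - t^4*e^(t) - 1372*t^3*e^(7*t) + 4*t^3*e^(t) + 588*t^2*e^(7*t) - 12*t^2*e^(t) - 168*t*e^(7*t) + 24*t*e^(t) + 24*e^(7*t) - 24*e^(t))/(6*t^5)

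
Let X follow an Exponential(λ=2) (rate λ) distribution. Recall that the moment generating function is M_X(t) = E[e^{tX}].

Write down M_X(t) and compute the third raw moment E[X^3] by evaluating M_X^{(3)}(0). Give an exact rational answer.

E[X^3] = D^3[M](0) = 3/4

M_X(t) = 2/(2 - t)
D^3[M](t) = 12/(t^4 - 8*t^3 + 24*t^2 - 32*t + 16)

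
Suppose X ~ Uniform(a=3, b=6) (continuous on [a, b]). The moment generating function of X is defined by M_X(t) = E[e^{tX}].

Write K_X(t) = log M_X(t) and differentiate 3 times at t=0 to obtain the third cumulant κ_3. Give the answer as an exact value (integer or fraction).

M_X(t) = (e^(6*t) - e^(3*t))/(3*t)
K_X(t) = log M_X(t) = -log(t) + log(e^(6*t) - e^(3*t)) - log(3)
K^(3)(t) = (27*t^3*e^(6*t) + 27*t^3*e^(3*t) - 2*e^(9*t) + 6*e^(6*t) - 6*e^(3*t) + 2)/(t^3*e^(9*t) - 3*t^3*e^(6*t) + 3*t^3*e^(3*t) - t^3)

κ_3 = K^(3)(0) = 0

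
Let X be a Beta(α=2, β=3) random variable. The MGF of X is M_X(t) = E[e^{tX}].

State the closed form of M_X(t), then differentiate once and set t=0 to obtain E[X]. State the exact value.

M_X(t) = ₁F₁(2; 5; t)
M^(1)(t) = 2*₁F₁(3; 6; t)/5

E[X] = M^(1)(0) = 2/5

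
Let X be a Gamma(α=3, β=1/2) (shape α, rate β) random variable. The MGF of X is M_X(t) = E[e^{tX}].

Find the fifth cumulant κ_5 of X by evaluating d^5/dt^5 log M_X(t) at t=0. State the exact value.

κ_5 = D^5[K](0) = 2304

M_X(t) = 1/(8*(1/2 - t)^3)
K_X(t) = log M_X(t) = -3*log(1/2 - t) - 3*log(2)
D^5[K](t) = -2304/(32*t^5 - 80*t^4 + 80*t^3 - 40*t^2 + 10*t - 1)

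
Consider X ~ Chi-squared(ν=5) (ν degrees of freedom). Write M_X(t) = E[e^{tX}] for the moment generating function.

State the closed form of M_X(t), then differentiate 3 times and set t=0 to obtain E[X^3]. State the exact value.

M_X(t) = (1 - 2*t)^(-5/2)
dM/dt = -5/(8*t^3*√(1 - 2*t) - 12*t^2*√(1 - 2*t) + 6*t*√(1 - 2*t) - √(1 - 2*t))
d^2M/dt^2 = 35/(16*t^4*√(1 - 2*t) - 32*t^3*√(1 - 2*t) + 24*t^2*√(1 - 2*t) - 8*t*√(1 - 2*t) + √(1 - 2*t))
d^3M/dt^3 = -315/(32*t^5*√(1 - 2*t) - 80*t^4*√(1 - 2*t) + 80*t^3*√(1 - 2*t) - 40*t^2*√(1 - 2*t) + 10*t*√(1 - 2*t) - √(1 - 2*t))

E[X^3] = d^3M/dt^3 |_{t=0} = 315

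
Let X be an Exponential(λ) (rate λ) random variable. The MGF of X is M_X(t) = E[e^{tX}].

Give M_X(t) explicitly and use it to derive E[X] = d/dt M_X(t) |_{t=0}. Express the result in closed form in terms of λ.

M_X(t) = λ/(λ - t)
M′(t) = λ/(λ^2 - 2*λ*t + t^2)

E[X] = M′(0) = 1/λ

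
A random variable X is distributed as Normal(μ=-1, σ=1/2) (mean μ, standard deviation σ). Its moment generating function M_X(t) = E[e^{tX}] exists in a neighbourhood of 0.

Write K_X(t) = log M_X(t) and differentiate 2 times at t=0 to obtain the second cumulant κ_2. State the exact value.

M_X(t) = e^(t^2/8 - t)
K_X(t) = log M_X(t) = t^2/8 - t
dK/dt = t/4 - 1
d^2K/dt^2 = 1/4

κ_2 = d^2K/dt^2 |_{t=0} = 1/4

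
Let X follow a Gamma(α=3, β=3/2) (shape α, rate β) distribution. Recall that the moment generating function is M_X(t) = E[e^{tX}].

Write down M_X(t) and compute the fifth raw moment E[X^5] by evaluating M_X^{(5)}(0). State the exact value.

M_X(t) = 27/(8*(3/2 - t)^3)
M^(5)(t) = 2177280/(256*t^8 - 3072*t^7 + 16128*t^6 - 48384*t^5 + 90720*t^4 - 108864*t^3 + 81648*t^2 - 34992*t + 6561)

E[X^5] = M^(5)(0) = 8960/27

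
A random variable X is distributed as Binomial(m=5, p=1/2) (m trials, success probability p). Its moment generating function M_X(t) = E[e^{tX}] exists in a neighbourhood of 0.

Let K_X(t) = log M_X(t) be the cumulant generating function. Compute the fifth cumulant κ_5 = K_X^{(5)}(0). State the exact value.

κ_5 = K′′′′′(0) = 0

M_X(t) = (e^(t)/2 + 1/2)^5
K_X(t) = log M_X(t) = 5*log(e^(t)/2 + 1/2)
K′(t) = 5*e^(t)/(e^(t) + 1)
K′′(t) = 5*e^(t)/(e^(2*t) + 2*e^(t) + 1)
K′′′(t) = (-5*e^(2*t) + 5*e^(t))/(e^(3*t) + 3*e^(2*t) + 3*e^(t) + 1)
K′′′′(t) = (5*e^(3*t) - 20*e^(2*t) + 5*e^(t))/(e^(4*t) + 4*e^(3*t) + 6*e^(2*t) + 4*e^(t) + 1)
K′′′′′(t) = (-5*e^(4*t) + 55*e^(3*t) - 55*e^(2*t) + 5*e^(t))/(e^(5*t) + 5*e^(4*t) + 10*e^(3*t) + 10*e^(2*t) + 5*e^(t) + 1)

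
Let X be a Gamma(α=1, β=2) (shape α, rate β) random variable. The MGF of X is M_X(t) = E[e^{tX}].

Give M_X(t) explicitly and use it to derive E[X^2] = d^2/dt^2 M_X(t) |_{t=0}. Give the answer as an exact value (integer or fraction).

M_X(t) = 2/(2 - t)
D^2[M](t) = -4/(t^3 - 6*t^2 + 12*t - 8)

E[X^2] = D^2[M](0) = 1/2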